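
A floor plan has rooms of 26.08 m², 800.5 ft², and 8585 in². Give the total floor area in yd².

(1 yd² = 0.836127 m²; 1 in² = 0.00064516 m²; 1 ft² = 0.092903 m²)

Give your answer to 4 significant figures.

26.08 m² (already m²)
800.5 ft² × 0.092903 = 74.3689 m²
8585 in² × 0.00064516 = 5.5387 m²
Total: 26.08 + 74.3689 + 5.5387 = 105.988 m²
In yd²: 105.988 / 0.836127 = 126.761 yd²

126.8 yd²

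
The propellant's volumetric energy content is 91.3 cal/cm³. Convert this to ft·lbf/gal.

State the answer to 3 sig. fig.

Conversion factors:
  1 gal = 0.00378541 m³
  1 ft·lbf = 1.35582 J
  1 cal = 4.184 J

91.3 cal/cm³ × 4.184 J/cal ÷ 10⁻⁶ m³/cm³ = 3.81999×10⁸ J/m³
3.81999×10⁸ J/m³ ÷ 1.35582 J/ft·lbf × 0.00378541 m³/gal = 1.06653×10⁶ ft·lbf/gal

1.07×10⁶ ft·lbf/gal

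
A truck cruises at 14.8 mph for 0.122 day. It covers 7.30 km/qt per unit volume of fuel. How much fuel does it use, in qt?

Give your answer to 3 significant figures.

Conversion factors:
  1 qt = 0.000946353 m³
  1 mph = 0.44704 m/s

9.55 qt

14.8 mph → 6.61619 m/s
0.122 day → 10540.8 s
d = v × t = 6.61619 × 10540.8 = 69739.9 m
7.30 km/qt → 7.71382×10⁶ m/m³
V = d / (distance per unit fuel) = 69739.9 / 7.71382×10⁶ = 0.0090409 m³
In qt: 0.0090409 / 0.000946353 = 9.55341 qt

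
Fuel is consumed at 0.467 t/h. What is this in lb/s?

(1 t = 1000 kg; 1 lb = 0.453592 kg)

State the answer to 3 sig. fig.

0.467 t/h × 1000 kg/t ÷ 3600 s/h = 0.129722 kg/s
0.129722 kg/s ÷ 0.453592 kg/lb = 0.285988 lb/s

0.286 lb/s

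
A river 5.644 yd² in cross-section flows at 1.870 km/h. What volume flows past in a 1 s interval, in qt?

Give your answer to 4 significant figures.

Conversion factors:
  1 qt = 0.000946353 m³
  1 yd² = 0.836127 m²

1.870 km/h × (1/3.6) → 0.519444 m/s
5.644 yd² × 0.836127 → 4.7191 m²
V = v × A × t = 0.519444 m/s × 4.7191 m² × 1 s = 2.45131 m³
2.45131 m³ ÷ (0.000946353 m³/qt) = 2590.27 qt

2590 qt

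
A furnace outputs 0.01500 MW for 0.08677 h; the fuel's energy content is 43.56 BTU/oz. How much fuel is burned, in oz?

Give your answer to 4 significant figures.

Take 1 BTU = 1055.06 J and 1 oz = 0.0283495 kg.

102.0 oz

0.01500 MW → 15000 W
0.08677 h → 312.372 s
E = P × t = 15000 × 312.372 = 4.68558×10⁶ J
43.56 BTU/oz → 1.62114×10⁶ J/kg
m = E / e_s = 4.68558×10⁶ / 1.62114×10⁶ = 2.8903 kg
In oz: 2.8903 / 0.0283495 = 101.952 oz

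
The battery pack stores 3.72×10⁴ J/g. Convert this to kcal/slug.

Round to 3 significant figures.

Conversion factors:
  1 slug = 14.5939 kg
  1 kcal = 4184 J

1.30×10⁵ kcal/slug

3.72×10⁴ J/g ÷ 0.001 kg/g = 3.72×10⁷ J/kg
3.72×10⁷ J/kg ÷ 4184 J/kcal × 14.5939 kg/slug = 129755 kcal/slug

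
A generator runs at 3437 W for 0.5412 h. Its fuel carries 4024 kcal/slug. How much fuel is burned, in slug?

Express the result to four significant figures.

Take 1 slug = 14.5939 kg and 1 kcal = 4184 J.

0.3977 slug

0.5412 h → 1948.32 s
E = P × t = 3437 × 1948.32 = 6.69638×10⁶ J
4024 kcal/slug → 1.15366×10⁶ J/kg
m = E / e_s = 6.69638×10⁶ / 1.15366×10⁶ = 5.80447 kg
In slug: 5.80447 / 14.5939 = 0.397733 slug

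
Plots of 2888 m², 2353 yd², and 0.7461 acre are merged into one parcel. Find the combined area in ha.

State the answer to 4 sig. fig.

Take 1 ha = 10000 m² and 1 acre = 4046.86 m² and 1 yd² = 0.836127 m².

2888 m² (already m²)
2353 yd² × 0.836127 = 1967.41 m²
0.7461 acre × 4046.86 = 3019.36 m²
Sum: 2888 + 1967.41 + 3019.36 = 7874.77 m²
In ha: 7874.77 / 10000 = 0.787477 ha

0.7875 ha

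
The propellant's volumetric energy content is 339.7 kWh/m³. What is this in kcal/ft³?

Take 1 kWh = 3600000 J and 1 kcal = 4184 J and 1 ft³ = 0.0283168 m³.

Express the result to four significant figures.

339.7 kWh/m³ × 3600000 J/kWh = 1.22292×10⁹ J/m³
1.22292×10⁹ J/m³ ÷ 4184 J/kcal × 0.0283168 m³/ft³ = 8276.57 kcal/ft³

8277 kcal/ft³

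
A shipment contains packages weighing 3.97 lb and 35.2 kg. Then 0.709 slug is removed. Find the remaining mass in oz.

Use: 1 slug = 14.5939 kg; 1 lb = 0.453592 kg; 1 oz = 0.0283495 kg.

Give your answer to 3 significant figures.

940 oz

3.97 lb × 0.453592 = 1.80076 kg
35.2 kg (already kg)
0.709 slug × 14.5939 = 10.3471 kg
Sum: 1.80076 + 35.2 − 10.3471 = 26.6537 kg
In oz: 26.6537 / 0.0283495 = 940.182 oz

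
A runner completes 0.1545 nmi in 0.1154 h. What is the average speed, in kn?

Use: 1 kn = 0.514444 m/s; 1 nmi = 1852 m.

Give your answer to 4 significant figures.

0.1545 nmi × 1852 = 286.134 m
0.1154 h × 3600 = 415.44 s
v = d / t = 286.134 m / 415.44 s = 0.688749 m/s
0.688749 m/s ÷ (0.514444 m/s/kn) = 1.33882 kn

1.339 kn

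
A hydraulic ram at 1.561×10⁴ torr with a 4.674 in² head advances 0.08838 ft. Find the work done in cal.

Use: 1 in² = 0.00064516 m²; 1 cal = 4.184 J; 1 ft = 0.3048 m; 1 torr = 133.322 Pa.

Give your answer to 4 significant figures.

40.41 cal

1.561×10⁴ torr → 2.08116×10⁶ Pa
4.674 in² → 0.00301548 m²
F = P × A = 2.08116×10⁶ × 0.00301548 = 6275.7 N
0.08838 ft → 0.0269382 m
W = F × d = 6275.7 × 0.0269382 = 169.056 J
In cal: 169.056 / 4.184 = 40.4054 cal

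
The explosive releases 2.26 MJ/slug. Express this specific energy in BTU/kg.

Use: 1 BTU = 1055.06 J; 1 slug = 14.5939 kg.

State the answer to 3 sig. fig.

2.26 MJ/slug × 1000000 J/MJ ÷ 14.5939 kg/slug = 154859 J/kg
154859 J/kg ÷ 1055.06 J/BTU = 146.777 BTU/kg

147 BTU/kg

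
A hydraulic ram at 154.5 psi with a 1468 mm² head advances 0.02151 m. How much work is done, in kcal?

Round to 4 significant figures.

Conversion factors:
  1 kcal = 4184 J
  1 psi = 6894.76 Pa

0.008039 kcal

154.5 psi → 1.06524×10⁶ Pa
1468 mm² → 0.001468 m²
F = P × A = 1.06524×10⁶ × 0.001468 = 1563.77 N
W = F × d = 1563.77 × 0.02151 = 33.6367 J
In kcal: 33.6367 / 4184 = 0.00803936 kcal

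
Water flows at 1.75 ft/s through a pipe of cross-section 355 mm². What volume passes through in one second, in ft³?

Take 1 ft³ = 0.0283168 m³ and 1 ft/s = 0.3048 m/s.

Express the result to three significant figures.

1.75 ft/s × 0.3048 → 0.5334 m/s
355 mm² × 10⁻⁶ → 3.55×10⁻⁴ m²
V = v × A × t = 0.5334 m/s × 3.55×10⁻⁴ m² × 1 s = 1.89357×10⁻⁴ m³
1.89357×10⁻⁴ m³ ÷ (0.0283168 m³/ft³) = 0.00668709 ft³

0.00669 ft³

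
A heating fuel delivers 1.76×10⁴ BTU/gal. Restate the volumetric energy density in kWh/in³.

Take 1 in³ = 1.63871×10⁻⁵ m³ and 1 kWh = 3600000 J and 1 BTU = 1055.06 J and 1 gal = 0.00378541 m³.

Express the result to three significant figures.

0.0223 kWh/in³

1.76×10⁴ BTU/gal × 1055.06 J/BTU ÷ 0.00378541 m³/gal = 4.90543×10⁹ J/m³
4.90543×10⁹ J/m³ ÷ 3600000 J/kWh × 1.63871×10⁻⁵ m³/in³ = 0.0223294 kWh/in³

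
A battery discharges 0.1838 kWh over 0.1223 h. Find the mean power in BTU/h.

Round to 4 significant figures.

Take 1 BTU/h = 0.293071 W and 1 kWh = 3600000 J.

5128 BTU/h

0.1838 kWh × 3600000 → 661680 J
0.1223 h × 3600 → 440.28 s
P = E / t = 661680 J / 440.28 s = 1502.86 W
1502.86 W ÷ (0.293071 W/BTU/h) = 5127.97 BTU/h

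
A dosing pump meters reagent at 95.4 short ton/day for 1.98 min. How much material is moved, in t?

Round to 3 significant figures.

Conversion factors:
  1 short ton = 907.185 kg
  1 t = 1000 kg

0.119 t

95.4 short ton/day → 1.00168 kg/s
1.98 min → 118.8 s
m = ṁ × t = 1.00168 × 118.8 = 119 kg
In t: 119 / 1000 = 0.119 t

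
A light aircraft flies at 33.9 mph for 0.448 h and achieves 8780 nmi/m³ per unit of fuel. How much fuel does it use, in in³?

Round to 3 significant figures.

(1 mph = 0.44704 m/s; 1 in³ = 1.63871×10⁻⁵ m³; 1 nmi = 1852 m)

91.7 in³

33.9 mph → 15.1547 m/s
0.448 h → 1612.8 s
d = v × t = 15.1547 × 1612.8 = 24441.5 m
8780 nmi/m³ → 1.62606×10⁷ m/m³
V = d / (distance per unit fuel) = 24441.5 / 1.62606×10⁷ = 0.00150311 m³
In in³: 0.00150311 / 1.63871×10⁻⁵ = 91.7252 in³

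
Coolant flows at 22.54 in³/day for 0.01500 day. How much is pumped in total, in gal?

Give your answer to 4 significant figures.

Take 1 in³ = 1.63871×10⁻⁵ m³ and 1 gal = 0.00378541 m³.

0.001464 gal

22.54 in³/day → 4.27506×10⁻⁹ m³/s
0.01500 day → 1296 s
V = Q × t = 4.27506×10⁻⁹ × 1296 = 5.54048×10⁻⁶ m³
In gal: 5.54048×10⁻⁶ / 0.00378541 = 0.00146364 gal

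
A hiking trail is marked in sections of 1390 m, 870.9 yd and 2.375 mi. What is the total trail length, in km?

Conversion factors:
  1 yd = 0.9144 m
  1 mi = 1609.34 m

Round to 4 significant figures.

1390 m (already m)
870.9 yd × 0.9144 = 796.351 m
2.375 mi × 1609.34 = 3822.18 m
Combined: 1390 + 796.351 + 3822.18 = 6008.53 m
In km: 6008.53 / 1000 = 6.00853 km

6.009 km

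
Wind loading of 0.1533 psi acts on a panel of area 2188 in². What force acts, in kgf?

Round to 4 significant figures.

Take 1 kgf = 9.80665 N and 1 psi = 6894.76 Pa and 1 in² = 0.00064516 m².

0.1533 psi × 6894.76 → 1056.97 Pa
2188 in² × 0.00064516 → 1.41161 m²
F = P × A = 1056.97 Pa × 1.41161 m² = 1492.03 N
1492.03 N ÷ (9.80665 N/kgf) = 152.145 kgf

152.1 kgf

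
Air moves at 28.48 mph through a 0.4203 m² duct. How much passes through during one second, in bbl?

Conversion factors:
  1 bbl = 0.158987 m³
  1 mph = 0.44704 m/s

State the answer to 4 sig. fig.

33.66 bbl

28.48 mph × 0.44704 → 12.7317 m/s
V = v × A × t = 12.7317 m/s × 0.4203 m² × 1 s = 5.35113 m³
5.35113 m³ ÷ (0.158987 m³/bbl) = 33.6577 bbl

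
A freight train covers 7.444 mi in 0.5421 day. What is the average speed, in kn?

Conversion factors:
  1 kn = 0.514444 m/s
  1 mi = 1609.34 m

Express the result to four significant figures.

7.444 mi × 1609.34 = 11979.9 m
0.5421 day × 86400 = 46837.4 s
v = d / t = 11979.9 m / 46837.4 s = 0.255776 m/s
0.255776 m/s ÷ (0.514444 m/s/kn) = 0.497189 kn

0.4972 kn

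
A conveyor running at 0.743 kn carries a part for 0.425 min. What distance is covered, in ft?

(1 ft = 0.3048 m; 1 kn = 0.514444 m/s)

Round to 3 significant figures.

0.743 kn × 0.514444 → 0.382232 m/s
0.425 min × 60 → 25.5 s
d = v × t = 0.382232 m/s × 25.5 s = 9.74692 m
9.74692 m ÷ (0.3048 m/ft) = 31.9781 ft

32.0 ft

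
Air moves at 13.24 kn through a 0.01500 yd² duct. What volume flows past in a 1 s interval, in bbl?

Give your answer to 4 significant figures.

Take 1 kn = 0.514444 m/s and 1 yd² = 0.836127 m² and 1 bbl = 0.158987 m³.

13.24 kn × 0.514444 → 6.81124 m/s
0.01500 yd² × 0.836127 → 0.0125419 m²
V = v × A × t = 6.81124 m/s × 0.0125419 m² × 1 s = 0.0854259 m³
0.0854259 m³ ÷ (0.158987 m³/bbl) = 0.537314 bbl

0.5373 bbl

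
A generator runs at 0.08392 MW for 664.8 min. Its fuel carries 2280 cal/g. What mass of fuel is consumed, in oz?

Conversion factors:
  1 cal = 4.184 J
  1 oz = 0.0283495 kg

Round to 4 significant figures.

0.08392 MW → 83920 W
664.8 min → 39888 s
E = P × t = 83920 × 39888 = 3.3474×10⁹ J
2280 cal/g → 9.53952×10⁶ J/kg
m = E / e_s = 3.3474×10⁹ / 9.53952×10⁶ = 350.898 kg
In oz: 350.898 / 0.0283495 = 12377.6 oz

1.238×10⁴ oz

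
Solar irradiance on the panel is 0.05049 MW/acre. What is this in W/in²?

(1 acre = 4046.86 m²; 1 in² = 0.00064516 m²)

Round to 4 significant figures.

0.008049 W/in²

0.05049 MW/acre × 1000000 W/MW ÷ 4046.86 m²/acre = 12.4763 W/m²
12.4763 W/m² × 0.00064516 m²/in² = 0.00804921 W/in²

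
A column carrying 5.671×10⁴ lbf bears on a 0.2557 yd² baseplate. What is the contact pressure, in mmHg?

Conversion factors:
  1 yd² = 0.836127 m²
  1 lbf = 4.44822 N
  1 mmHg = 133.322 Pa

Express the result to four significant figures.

8850 mmHg

5.671×10⁴ lbf × 4.44822 → 252259 N
0.2557 yd² × 0.836127 → 0.213798 m²
P = F / A = 252259 N / 0.213798 m² = 1.17989×10⁶ Pa
1.17989×10⁶ Pa ÷ (133.322 Pa/mmHg) = 8849.93 mmHg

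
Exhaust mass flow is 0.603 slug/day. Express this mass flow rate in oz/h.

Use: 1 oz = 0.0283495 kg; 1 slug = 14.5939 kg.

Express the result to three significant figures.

0.603 slug/day × 14.5939 kg/slug ÷ 86400 s/day = 1.01853×10⁻⁴ kg/s
1.01853×10⁻⁴ kg/s ÷ 0.0283495 kg/oz × 3600 s/h = 12.9339 oz/h

12.9 oz/h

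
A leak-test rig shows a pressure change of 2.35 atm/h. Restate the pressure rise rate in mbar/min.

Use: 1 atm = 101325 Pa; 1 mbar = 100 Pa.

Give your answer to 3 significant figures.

39.7 mbar/min

2.35 atm/h × 101325 Pa/atm ÷ 3600 s/h = 66.1427 Pa/s
66.1427 Pa/s ÷ 100 Pa/mbar × 60 s/min = 39.6856 mbar/min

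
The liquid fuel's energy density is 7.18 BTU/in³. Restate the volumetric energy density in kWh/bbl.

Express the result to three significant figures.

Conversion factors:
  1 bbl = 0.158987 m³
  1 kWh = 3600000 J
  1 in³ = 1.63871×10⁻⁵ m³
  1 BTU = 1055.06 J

20.4 kWh/bbl

7.18 BTU/in³ × 1055.06 J/BTU ÷ 1.63871×10⁻⁵ m³/in³ = 4.62274×10⁸ J/m³
4.62274×10⁸ J/m³ ÷ 3600000 J/kWh × 0.158987 m³/bbl = 20.4154 kWh/bbl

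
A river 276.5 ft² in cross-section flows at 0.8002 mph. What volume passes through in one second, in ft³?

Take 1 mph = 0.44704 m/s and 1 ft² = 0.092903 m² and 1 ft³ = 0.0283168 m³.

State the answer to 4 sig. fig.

324.5 ft³

0.8002 mph × 0.44704 = 0.357721 m/s
276.5 ft² × 0.092903 = 25.6877 m²
V = v × A × t = 0.357721 m/s × 25.6877 m² × 1 s = 9.18903 m³
9.18903 m³ ÷ (0.0283168 m³/ft³) = 324.508 ft³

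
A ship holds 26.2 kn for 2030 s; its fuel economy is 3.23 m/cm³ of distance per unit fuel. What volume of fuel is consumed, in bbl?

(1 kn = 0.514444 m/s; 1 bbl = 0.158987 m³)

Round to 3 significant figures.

26.2 kn → 13.4784 m/s
d = v × t = 13.4784 × 2030 = 27361.2 m
3.23 m/cm³ → 3.23×10⁶ m/m³
V = d / (distance per unit fuel) = 27361.2 / 3.23×10⁶ = 0.00847096 m³
In bbl: 0.00847096 / 0.158987 = 0.0532808 bbl

0.0533 bbl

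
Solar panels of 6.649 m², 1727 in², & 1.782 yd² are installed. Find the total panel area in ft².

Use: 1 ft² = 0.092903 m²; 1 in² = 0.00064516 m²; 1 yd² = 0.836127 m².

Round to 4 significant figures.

99.60 ft²

6.649 m² (already m²)
1727 in² × 0.00064516 → 1.11419 m²
1.782 yd² × 0.836127 → 1.48998 m²
Combined: 6.649 + 1.11419 + 1.48998 = 9.25317 m²
In ft²: 9.25317 / 0.092903 = 99.6003 ft²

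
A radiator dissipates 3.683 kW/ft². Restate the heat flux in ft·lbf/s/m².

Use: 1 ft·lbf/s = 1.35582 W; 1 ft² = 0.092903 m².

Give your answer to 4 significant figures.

2.924×10⁴ ft·lbf/s/m²

3.683 kW/ft² × 1000 W/kW ÷ 0.092903 m²/ft² = 39643.5 W/m²
39643.5 W/m² ÷ 1.35582 W/ft·lbf/s = 29239.5 ft·lbf/s/m²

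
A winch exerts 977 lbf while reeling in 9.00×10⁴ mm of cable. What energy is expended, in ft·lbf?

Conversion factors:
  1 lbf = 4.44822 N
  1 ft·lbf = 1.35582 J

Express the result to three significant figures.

2.88×10⁵ ft·lbf

977 lbf × 4.44822 = 4345.91 N
9.00×10⁴ mm × 0.001 = 90 m
W = F × d = 4345.91 N × 90 m = 391132 J
391132 J ÷ (1.35582 J/ft·lbf) = 288484 ft·lbf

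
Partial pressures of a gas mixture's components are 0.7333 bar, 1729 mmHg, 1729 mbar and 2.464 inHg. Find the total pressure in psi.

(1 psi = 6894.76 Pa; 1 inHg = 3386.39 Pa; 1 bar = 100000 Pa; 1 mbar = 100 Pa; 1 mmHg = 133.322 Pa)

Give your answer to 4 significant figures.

0.7333 bar × 100000 = 73330 Pa
1729 mmHg × 133.322 = 230514 Pa
1729 mbar × 100 = 172900 Pa
2.464 inHg × 3386.39 = 8344.06 Pa
Sum: 73330 + 230514 + 172900 + 8344.06 = 485088 Pa
In psi: 485088 / 6894.76 = 70.356 psi

70.36 psi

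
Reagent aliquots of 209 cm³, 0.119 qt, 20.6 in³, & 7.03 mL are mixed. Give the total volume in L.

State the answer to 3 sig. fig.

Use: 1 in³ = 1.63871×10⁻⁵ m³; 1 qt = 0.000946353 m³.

0.666 L

209 cm³ × 10⁻⁶ = 2.09×10⁻⁴ m³
0.119 qt × 0.000946353 = 1.12616×10⁻⁴ m³
20.6 in³ × 1.63871×10⁻⁵ = 3.37574×10⁻⁴ m³
7.03 mL × 10⁻⁶ = 7.03×10⁻⁶ m³
Combined: 2.09×10⁻⁴ + 1.12616×10⁻⁴ + 3.37574×10⁻⁴ + 7.03×10⁻⁶ = 6.6622×10⁻⁴ m³
In L: 6.6622×10⁻⁴ / 0.001 = 0.66622 L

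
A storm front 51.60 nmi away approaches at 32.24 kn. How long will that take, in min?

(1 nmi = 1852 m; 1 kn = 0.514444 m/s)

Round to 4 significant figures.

96.03 min

51.60 nmi × 1852 = 95563.2 m
32.24 kn × 0.514444 = 16.5857 m/s
t = d / v = 95563.2 m / 16.5857 m/s = 5761.78 s
5761.78 s ÷ (60 s/min) = 96.0297 min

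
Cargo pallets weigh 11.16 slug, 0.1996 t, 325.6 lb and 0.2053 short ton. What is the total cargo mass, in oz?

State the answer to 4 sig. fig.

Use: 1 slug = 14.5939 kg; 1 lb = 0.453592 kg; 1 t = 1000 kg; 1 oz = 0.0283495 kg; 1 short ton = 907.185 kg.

2.456×10⁴ oz

11.16 slug × 14.5939 = 162.868 kg
0.1996 t × 1000 = 199.6 kg
325.6 lb × 0.453592 = 147.69 kg
0.2053 short ton × 907.185 = 186.245 kg
Sum: 162.868 + 199.6 + 147.69 + 186.245 = 696.403 kg
In oz: 696.403 / 0.0283495 = 24564.9 oz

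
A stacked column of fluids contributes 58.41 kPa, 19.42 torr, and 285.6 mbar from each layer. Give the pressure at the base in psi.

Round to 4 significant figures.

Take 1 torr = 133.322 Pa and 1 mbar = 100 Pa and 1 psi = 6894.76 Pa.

58.41 kPa × 1000 = 58410 Pa
19.42 torr × 133.322 = 2589.11 Pa
285.6 mbar × 100 = 28560 Pa
Combined: 58410 + 2589.11 + 28560 = 89559.1 Pa
In psi: 89559.1 / 6894.76 = 12.9894 psi

12.99 psi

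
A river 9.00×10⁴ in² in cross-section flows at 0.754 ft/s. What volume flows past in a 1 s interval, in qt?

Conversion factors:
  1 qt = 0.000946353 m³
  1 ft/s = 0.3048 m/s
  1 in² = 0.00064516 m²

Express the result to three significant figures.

1.41×10⁴ qt

0.754 ft/s × 0.3048 = 0.229819 m/s
9.00×10⁴ in² × 0.00064516 = 58.0644 m²
V = v × A × t = 0.229819 m/s × 58.0644 m² × 1 s = 13.3443 m³
13.3443 m³ ÷ (0.000946353 m³/qt) = 14100.8 qt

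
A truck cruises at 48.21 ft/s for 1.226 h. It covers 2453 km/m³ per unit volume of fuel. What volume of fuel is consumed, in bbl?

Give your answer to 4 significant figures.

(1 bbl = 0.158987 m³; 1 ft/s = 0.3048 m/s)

48.21 ft/s → 14.6944 m/s
1.226 h → 4413.6 s
d = v × t = 14.6944 × 4413.6 = 64855.2 m
2453 km/m³ → 2.453×10⁶ m/m³
V = d / (distance per unit fuel) = 64855.2 / 2.453×10⁶ = 0.0264391 m³
In bbl: 0.0264391 / 0.158987 = 0.166297 bbl

0.1663 bbl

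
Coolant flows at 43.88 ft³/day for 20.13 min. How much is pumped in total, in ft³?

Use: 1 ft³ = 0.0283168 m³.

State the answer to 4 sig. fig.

43.88 ft³/day → 1.43813×10⁻⁵ m³/s
20.13 min → 1207.8 s
V = Q × t = 1.43813×10⁻⁵ × 1207.8 = 0.0173697 m³
In ft³: 0.0173697 / 0.0283168 = 0.613406 ft³

0.6134 ft³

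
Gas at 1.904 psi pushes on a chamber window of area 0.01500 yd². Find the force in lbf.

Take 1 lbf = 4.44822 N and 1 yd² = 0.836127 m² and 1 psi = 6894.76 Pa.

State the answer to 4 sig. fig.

1.904 psi × 6894.76 → 13127.6 Pa
0.01500 yd² × 0.836127 → 0.0125419 m²
F = P × A = 13127.6 Pa × 0.0125419 m² = 164.645 N
164.645 N ÷ (4.44822 N/lbf) = 37.0137 lbf

37.01 lbf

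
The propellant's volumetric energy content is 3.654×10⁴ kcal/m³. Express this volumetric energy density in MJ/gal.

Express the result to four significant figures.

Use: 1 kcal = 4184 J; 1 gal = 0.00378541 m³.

0.5787 MJ/gal

3.654×10⁴ kcal/m³ × 4184 J/kcal = 1.52883×10⁸ J/m³
1.52883×10⁸ J/m³ ÷ 1000000 J/MJ × 0.00378541 m³/gal = 0.578725 MJ/gal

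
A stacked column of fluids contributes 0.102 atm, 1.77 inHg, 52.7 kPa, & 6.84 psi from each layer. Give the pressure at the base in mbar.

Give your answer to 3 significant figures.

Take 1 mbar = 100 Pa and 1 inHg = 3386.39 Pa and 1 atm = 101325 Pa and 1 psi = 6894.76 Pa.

1160 mbar

0.102 atm × 101325 = 10335.2 Pa
1.77 inHg × 3386.39 = 5993.91 Pa
52.7 kPa × 1000 = 52700 Pa
6.84 psi × 6894.76 = 47160.2 Pa
Sum: 10335.2 + 5993.91 + 52700 + 47160.2 = 116189 Pa
In mbar: 116189 / 100 = 1161.89 mbar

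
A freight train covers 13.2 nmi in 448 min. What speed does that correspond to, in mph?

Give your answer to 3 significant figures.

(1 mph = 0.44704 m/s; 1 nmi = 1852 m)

2.03 mph

13.2 nmi × 1852 = 24446.4 m
448 min × 60 = 26880 s
v = d / t = 24446.4 m / 26880 s = 0.909464 m/s
0.909464 m/s ÷ (0.44704 m/s/mph) = 2.03441 mph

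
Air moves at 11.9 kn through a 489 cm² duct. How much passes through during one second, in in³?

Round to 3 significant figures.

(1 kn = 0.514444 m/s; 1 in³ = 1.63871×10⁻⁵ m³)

11.9 kn × 0.514444 → 6.12188 m/s
489 cm² × 0.0001 → 0.0489 m²
V = v × A × t = 6.12188 m/s × 0.0489 m² × 1 s = 0.29936 m³
0.29936 m³ ÷ (1.63871×10⁻⁵ m³/in³) = 18268 in³

1.83×10⁴ in³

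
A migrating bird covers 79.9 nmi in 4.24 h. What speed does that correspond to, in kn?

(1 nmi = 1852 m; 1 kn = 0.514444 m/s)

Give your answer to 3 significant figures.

18.8 kn

79.9 nmi × 1852 = 147975 m
4.24 h × 3600 = 15264 s
v = d / t = 147975 m / 15264 s = 9.69438 m/s
9.69438 m/s ÷ (0.514444 m/s/kn) = 18.8444 kn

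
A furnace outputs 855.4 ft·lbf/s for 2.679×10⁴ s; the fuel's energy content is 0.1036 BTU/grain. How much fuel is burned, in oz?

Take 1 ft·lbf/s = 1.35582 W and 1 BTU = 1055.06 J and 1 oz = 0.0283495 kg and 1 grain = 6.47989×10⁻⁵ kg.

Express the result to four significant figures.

855.4 ft·lbf/s → 1159.77 W
E = P × t = 1159.77 × 26790 = 3.10702×10⁷ J
0.1036 BTU/grain → 1.68682×10⁶ J/kg
m = E / e_s = 3.10702×10⁷ / 1.68682×10⁶ = 18.4194 kg
In oz: 18.4194 / 0.0283495 = 649.726 oz

649.7 oz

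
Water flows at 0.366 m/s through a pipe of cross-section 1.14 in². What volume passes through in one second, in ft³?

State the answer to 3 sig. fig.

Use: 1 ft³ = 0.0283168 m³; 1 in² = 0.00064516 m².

1.14 in² × 0.00064516 → 7.35482×10⁻⁴ m²
V = v × A × t = 0.366 m/s × 7.35482×10⁻⁴ m² × 1 s = 2.69186×10⁻⁴ m³
2.69186×10⁻⁴ m³ ÷ (0.0283168 m³/ft³) = 0.00950623 ft³

0.00951 ft³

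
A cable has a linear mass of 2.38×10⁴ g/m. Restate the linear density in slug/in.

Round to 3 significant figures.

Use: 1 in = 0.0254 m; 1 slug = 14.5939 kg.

2.38×10⁴ g/m × 0.001 kg/g = 23.8 kg/m
23.8 kg/m ÷ 14.5939 kg/slug × 0.0254 m/in = 0.0414228 slug/in

0.0414 slug/in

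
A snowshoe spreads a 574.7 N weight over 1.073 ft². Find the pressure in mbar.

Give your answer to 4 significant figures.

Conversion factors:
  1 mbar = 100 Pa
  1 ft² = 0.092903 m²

1.073 ft² × 0.092903 → 0.0996849 m²
P = F / A = 574.7 N / 0.0996849 m² = 5765.17 Pa
5765.17 Pa ÷ (100 Pa/mbar) = 57.6517 mbar

57.65 mbar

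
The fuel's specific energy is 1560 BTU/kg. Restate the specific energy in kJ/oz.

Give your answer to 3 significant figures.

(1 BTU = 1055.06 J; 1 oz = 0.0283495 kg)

46.7 kJ/oz

1560 BTU/kg × 1055.06 J/BTU = 1.64589×10⁶ J/kg
1.64589×10⁶ J/kg ÷ 1000 J/kJ × 0.0283495 kg/oz = 46.6602 kJ/oz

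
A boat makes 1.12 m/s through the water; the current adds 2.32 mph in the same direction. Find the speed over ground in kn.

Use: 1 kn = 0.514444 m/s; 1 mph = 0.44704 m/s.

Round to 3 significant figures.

4.19 kn

1.12 m/s (already m/s)
2.32 mph × 0.44704 = 1.03713 m/s
Total: 1.12 + 1.03713 = 2.15713 m/s
In kn: 2.15713 / 0.514444 = 4.19313 kn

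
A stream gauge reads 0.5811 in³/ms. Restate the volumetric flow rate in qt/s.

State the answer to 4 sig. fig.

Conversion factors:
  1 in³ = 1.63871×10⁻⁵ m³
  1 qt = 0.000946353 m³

10.06 qt/s

0.5811 in³/ms × 1.63871×10⁻⁵ m³/in³ ÷ 0.001 s/ms = 0.00952254 m³/s
0.00952254 m³/s ÷ 0.000946353 m³/qt = 10.0624 qt/s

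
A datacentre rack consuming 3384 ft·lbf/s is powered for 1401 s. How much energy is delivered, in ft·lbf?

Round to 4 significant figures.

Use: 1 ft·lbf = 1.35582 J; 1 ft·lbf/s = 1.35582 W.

4.741×10⁶ ft·lbf

3384 ft·lbf/s × 1.35582 → 4588.09 W
E = P × t = 4588.09 W × 1401 s = 6.42791×10⁶ J
6.42791×10⁶ J ÷ (1.35582 J/ft·lbf) = 4.74098×10⁶ ft·lbf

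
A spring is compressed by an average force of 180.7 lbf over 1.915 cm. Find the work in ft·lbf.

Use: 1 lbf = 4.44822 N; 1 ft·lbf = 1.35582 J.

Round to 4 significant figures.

180.7 lbf × 4.44822 → 803.793 N
1.915 cm × 0.01 → 0.01915 m
W = F × d = 803.793 N × 0.01915 m = 15.3926 J
15.3926 J ÷ (1.35582 J/ft·lbf) = 11.353 ft·lbf

11.35 ft·lbf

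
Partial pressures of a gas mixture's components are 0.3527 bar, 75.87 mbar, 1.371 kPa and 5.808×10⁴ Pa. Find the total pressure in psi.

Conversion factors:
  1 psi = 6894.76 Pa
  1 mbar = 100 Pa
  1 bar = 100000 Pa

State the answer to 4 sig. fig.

14.84 psi

0.3527 bar × 100000 → 35270 Pa
75.87 mbar × 100 → 7587 Pa
1.371 kPa × 1000 → 1371 Pa
5.808×10⁴ Pa (already Pa)
Sum: 35270 + 7587 + 1371 + 58080 = 102308 Pa
In psi: 102308 / 6894.76 = 14.8385 psi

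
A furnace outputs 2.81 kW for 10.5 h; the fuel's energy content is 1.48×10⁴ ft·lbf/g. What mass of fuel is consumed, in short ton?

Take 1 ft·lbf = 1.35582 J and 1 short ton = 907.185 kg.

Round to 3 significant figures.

0.00583 short ton

2.81 kW → 2810 W
10.5 h → 37800 s
E = P × t = 2810 × 37800 = 1.06218×10⁸ J
1.48×10⁴ ft·lbf/g → 2.00661×10⁷ J/kg
m = E / e_s = 1.06218×10⁸ / 2.00661×10⁷ = 5.29341 kg
In short ton: 5.29341 / 907.185 = 0.00583498 short ton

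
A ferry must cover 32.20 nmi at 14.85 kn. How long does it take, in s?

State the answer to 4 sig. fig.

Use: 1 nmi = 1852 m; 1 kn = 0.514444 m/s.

32.20 nmi × 1852 = 59634.4 m
14.85 kn × 0.514444 = 7.63949 m/s
t = d / v = 59634.4 m / 7.63949 m/s = 7806.07 s

7806 s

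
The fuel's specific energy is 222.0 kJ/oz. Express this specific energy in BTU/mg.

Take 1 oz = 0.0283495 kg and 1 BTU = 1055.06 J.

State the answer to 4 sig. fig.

0.007422 BTU/mg

222.0 kJ/oz × 1000 J/kJ ÷ 0.0283495 kg/oz = 7.83083×10⁶ J/kg
7.83083×10⁶ J/kg ÷ 1055.06 J/BTU × 10⁻⁶ kg/mg = 0.00742217 BTU/mg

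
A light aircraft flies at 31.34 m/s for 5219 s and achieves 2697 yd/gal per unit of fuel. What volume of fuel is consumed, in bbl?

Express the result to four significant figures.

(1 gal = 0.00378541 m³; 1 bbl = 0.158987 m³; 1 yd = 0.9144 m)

d = v × t = 31.34 × 5219 = 163563 m
2697 yd/gal → 651485 m/m³
V = d / (distance per unit fuel) = 163563 / 651485 = 0.251062 m³
In bbl: 0.251062 / 0.158987 = 1.57914 bbl

1.579 bbl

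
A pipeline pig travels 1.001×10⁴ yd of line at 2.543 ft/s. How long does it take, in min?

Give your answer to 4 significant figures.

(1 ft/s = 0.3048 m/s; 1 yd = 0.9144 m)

1.001×10⁴ yd × 0.9144 → 9153.14 m
2.543 ft/s × 0.3048 → 0.775106 m/s
t = d / v = 9153.14 m / 0.775106 m/s = 11808.9 s
11808.9 s ÷ (60 s/min) = 196.815 min

196.8 min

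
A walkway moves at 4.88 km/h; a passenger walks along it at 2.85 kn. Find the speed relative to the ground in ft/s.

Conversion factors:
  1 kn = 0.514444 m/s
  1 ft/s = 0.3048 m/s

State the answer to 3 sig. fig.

4.88 km/h × (1/3.6) = 1.35556 m/s
2.85 kn × 0.514444 = 1.46617 m/s
Sum: 1.35556 + 1.46617 = 2.82173 m/s
In ft/s: 2.82173 / 0.3048 = 9.25764 ft/s

9.26 ft/s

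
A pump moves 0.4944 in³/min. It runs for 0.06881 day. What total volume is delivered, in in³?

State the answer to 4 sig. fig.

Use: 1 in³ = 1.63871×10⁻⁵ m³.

48.99 in³

0.4944 in³/min → 1.3503×10⁻⁷ m³/s
0.06881 day → 5945.18 s
V = Q × t = 1.3503×10⁻⁷ × 5945.18 = 8.02778×10⁻⁴ m³
In in³: 8.02778×10⁻⁴ / 1.63871×10⁻⁵ = 48.9884 in³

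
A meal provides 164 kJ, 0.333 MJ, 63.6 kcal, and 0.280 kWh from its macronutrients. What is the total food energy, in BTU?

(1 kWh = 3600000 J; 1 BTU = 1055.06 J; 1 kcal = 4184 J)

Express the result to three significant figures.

164 kJ × 1000 = 164000 J
0.333 MJ × 1000000 = 333000 J
63.6 kcal × 4184 = 266102 J
0.280 kWh × 3600000 = 1.008×10⁶ J
Sum: 164000 + 333000 + 266102 + 1.008×10⁶ = 1.7711×10⁶ J
In BTU: 1.7711×10⁶ / 1055.06 = 1678.67 BTU

1680 BTU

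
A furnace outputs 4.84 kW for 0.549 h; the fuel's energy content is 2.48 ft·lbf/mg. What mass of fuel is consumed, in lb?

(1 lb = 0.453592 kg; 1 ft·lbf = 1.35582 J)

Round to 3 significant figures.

6.27 lb

4.84 kW → 4840 W
0.549 h → 1976.4 s
E = P × t = 4840 × 1976.4 = 9.56578×10⁶ J
2.48 ft·lbf/mg → 3.36243×10⁶ J/kg
m = E / e_s = 9.56578×10⁶ / 3.36243×10⁶ = 2.8449 kg
In lb: 2.8449 / 0.453592 = 6.27194 lb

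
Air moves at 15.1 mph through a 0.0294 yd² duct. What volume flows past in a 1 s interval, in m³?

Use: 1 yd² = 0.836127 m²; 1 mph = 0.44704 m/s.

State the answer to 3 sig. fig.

0.166 m³

15.1 mph × 0.44704 = 6.7503 m/s
0.0294 yd² × 0.836127 = 0.0245821 m²
V = v × A × t = 6.7503 m/s × 0.0245821 m² × 1 s = 0.165937 m³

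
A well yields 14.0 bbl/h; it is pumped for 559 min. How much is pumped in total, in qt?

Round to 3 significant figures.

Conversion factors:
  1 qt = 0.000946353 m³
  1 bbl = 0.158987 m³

14.0 bbl/h → 6.18283×10⁻⁴ m³/s
559 min → 33540 s
V = Q × t = 6.18283×10⁻⁴ × 33540 = 20.7372 m³
In qt: 20.7372 / 0.000946353 = 21912.8 qt

2.19×10⁴ qt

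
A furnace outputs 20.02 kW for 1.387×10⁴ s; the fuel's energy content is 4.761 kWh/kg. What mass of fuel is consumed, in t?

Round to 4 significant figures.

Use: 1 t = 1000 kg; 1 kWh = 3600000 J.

20.02 kW → 20020 W
E = P × t = 20020 × 13870 = 2.77677×10⁸ J
4.761 kWh/kg → 1.71396×10⁷ J/kg
m = E / e_s = 2.77677×10⁸ / 1.71396×10⁷ = 16.2009 kg
In t: 16.2009 / 1000 = 0.0162009 t

0.01620 t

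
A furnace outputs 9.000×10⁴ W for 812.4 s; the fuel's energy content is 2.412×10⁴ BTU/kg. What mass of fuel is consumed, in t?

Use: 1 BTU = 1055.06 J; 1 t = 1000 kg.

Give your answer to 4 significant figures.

E = P × t = 90000 × 812.4 = 7.3116×10⁷ J
2.412×10⁴ BTU/kg → 2.5448×10⁷ J/kg
m = E / e_s = 7.3116×10⁷ / 2.5448×10⁷ = 2.87315 kg
In t: 2.87315 / 1000 = 0.00287315 t

0.002873 t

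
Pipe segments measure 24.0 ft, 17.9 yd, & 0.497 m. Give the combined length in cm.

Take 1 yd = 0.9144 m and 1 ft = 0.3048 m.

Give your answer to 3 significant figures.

24.0 ft × 0.3048 → 7.3152 m
17.9 yd × 0.9144 → 16.3678 m
0.497 m (already m)
Sum: 7.3152 + 16.3678 + 0.497 = 24.18 m
In cm: 24.18 / 0.01 = 2418 cm

2420 cm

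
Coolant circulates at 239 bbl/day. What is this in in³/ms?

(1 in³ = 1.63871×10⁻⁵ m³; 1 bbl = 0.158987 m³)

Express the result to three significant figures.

239 bbl/day × 0.158987 m³/bbl ÷ 86400 s/day = 4.3979×10⁻⁴ m³/s
4.3979×10⁻⁴ m³/s ÷ 1.63871×10⁻⁵ m³/in³ × 0.001 s/ms = 0.0268376 in³/ms

0.0268 in³/ms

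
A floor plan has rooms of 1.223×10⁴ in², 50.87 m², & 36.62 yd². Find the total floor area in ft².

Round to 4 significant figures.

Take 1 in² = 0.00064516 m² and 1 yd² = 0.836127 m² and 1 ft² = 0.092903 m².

1.223×10⁴ in² × 0.00064516 = 7.89031 m²
50.87 m² (already m²)
36.62 yd² × 0.836127 = 30.619 m²
Combined: 7.89031 + 50.87 + 30.619 = 89.3793 m²
In ft²: 89.3793 / 0.092903 = 962.071 ft²

962.1 ft²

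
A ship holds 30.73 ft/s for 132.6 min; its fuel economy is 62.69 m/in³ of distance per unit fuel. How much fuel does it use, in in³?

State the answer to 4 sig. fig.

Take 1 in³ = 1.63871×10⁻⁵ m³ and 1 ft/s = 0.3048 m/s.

1189 in³

30.73 ft/s → 9.3665 m/s
132.6 min → 7956 s
d = v × t = 9.3665 × 7956 = 74519.9 m
62.69 m/in³ → 3.82557×10⁶ m/m³
V = d / (distance per unit fuel) = 74519.9 / 3.82557×10⁶ = 0.0194794 m³
In in³: 0.0194794 / 1.63871×10⁻⁵ = 1188.7 in³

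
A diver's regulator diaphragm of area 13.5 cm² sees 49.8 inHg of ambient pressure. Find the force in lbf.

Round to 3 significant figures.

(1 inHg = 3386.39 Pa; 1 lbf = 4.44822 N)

51.2 lbf

49.8 inHg × 3386.39 = 168642 Pa
13.5 cm² × 0.0001 = 0.00135 m²
F = P × A = 168642 Pa × 0.00135 m² = 227.667 N
227.667 N ÷ (4.44822 N/lbf) = 51.1816 lbf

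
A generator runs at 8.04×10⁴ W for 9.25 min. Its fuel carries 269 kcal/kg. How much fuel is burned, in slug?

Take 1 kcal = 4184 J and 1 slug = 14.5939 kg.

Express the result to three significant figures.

9.25 min → 555 s
E = P × t = 80400 × 555 = 4.4622×10⁷ J
269 kcal/kg → 1.1255×10⁶ J/kg
m = E / e_s = 4.4622×10⁷ / 1.1255×10⁶ = 39.6464 kg
In slug: 39.6464 / 14.5939 = 2.71664 slug

2.72 slug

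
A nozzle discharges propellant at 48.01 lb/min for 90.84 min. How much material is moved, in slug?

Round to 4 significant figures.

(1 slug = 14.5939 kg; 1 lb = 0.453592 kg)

48.01 lb/min → 0.362949 kg/s
90.84 min → 5450.4 s
m = ṁ × t = 0.362949 × 5450.4 = 1978.22 kg
In slug: 1978.22 / 14.5939 = 135.551 slug

135.6 slug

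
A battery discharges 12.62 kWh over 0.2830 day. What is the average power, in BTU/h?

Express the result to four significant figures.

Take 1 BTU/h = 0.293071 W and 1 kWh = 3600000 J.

12.62 kWh × 3600000 → 4.5432×10⁷ J
0.2830 day × 86400 → 24451.2 s
P = E / t = 4.5432×10⁷ J / 24451.2 s = 1858.07 W
1858.07 W ÷ (0.293071 W/BTU/h) = 6340 BTU/h

6340 BTU/h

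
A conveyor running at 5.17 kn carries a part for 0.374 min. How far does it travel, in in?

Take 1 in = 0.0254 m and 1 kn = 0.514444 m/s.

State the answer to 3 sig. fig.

2350 in

5.17 kn × 0.514444 → 2.65968 m/s
0.374 min × 60 → 22.44 s
d = v × t = 2.65968 m/s × 22.44 s = 59.6832 m
59.6832 m ÷ (0.0254 m/in) = 2349.73 in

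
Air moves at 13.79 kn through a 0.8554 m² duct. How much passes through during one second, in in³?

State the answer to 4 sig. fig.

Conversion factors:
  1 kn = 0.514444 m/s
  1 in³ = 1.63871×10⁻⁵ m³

13.79 kn × 0.514444 = 7.09418 m/s
V = v × A × t = 7.09418 m/s × 0.8554 m² × 1 s = 6.06836 m³
6.06836 m³ ÷ (1.63871×10⁻⁵ m³/in³) = 370313 in³

3.703×10⁵ in³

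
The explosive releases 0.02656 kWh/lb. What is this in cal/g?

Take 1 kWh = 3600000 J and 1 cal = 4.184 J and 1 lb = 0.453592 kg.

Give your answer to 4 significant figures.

50.38 cal/g

0.02656 kWh/lb × 3600000 J/kWh ÷ 0.453592 kg/lb = 210797 J/kg
210797 J/kg ÷ 4.184 J/cal × 0.001 kg/g = 50.3817 cal/g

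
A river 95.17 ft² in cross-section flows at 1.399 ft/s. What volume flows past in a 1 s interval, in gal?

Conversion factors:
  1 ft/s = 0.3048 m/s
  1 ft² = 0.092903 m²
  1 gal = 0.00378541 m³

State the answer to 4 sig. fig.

996.0 gal

1.399 ft/s × 0.3048 = 0.426415 m/s
95.17 ft² × 0.092903 = 8.84158 m²
V = v × A × t = 0.426415 m/s × 8.84158 m² × 1 s = 3.77018 m³
3.77018 m³ ÷ (0.00378541 m³/gal) = 995.977 gal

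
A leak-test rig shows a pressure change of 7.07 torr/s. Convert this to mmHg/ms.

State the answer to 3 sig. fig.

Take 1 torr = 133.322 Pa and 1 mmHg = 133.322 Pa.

7.07 torr/s × 133.322 Pa/torr = 942.587 Pa/s
942.587 Pa/s ÷ 133.322 Pa/mmHg × 0.001 s/ms = 0.00707 mmHg/ms

0.00707 mmHg/ms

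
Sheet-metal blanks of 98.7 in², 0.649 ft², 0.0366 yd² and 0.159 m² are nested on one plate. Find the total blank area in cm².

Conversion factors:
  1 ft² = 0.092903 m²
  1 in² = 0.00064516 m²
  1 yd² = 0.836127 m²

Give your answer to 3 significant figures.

3140 cm²

98.7 in² × 0.00064516 = 0.0636773 m²
0.649 ft² × 0.092903 = 0.060294 m²
0.0366 yd² × 0.836127 = 0.0306022 m²
0.159 m² (already m²)
Sum: 0.0636773 + 0.060294 + 0.0306022 + 0.159 = 0.313574 m²
In cm²: 0.313574 / 0.0001 = 3135.74 cm²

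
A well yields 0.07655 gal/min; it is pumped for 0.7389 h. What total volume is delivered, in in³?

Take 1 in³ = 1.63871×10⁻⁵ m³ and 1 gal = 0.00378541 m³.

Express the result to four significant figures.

784.0 in³

0.07655 gal/min → 4.82955×10⁻⁶ m³/s
0.7389 h → 2660.04 s
V = Q × t = 4.82955×10⁻⁶ × 2660.04 = 0.0128468 m³
In in³: 0.0128468 / 1.63871×10⁻⁵ = 783.958 in³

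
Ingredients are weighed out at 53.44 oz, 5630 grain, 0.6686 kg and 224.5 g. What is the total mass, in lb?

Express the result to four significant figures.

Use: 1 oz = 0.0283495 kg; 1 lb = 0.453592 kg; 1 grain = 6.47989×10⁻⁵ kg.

53.44 oz × 0.0283495 = 1.515 kg
5630 grain × 6.47989×10⁻⁵ = 0.364818 kg
0.6686 kg (already kg)
224.5 g × 0.001 = 0.2245 kg
Combined: 1.515 + 0.364818 + 0.6686 + 0.2245 = 2.77292 kg
In lb: 2.77292 / 0.453592 = 6.11325 lb

6.113 lb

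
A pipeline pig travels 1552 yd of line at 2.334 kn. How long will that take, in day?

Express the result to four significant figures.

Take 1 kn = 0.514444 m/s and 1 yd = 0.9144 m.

0.01368 day

1552 yd × 0.9144 = 1419.15 m
2.334 kn × 0.514444 = 1.20071 m/s
t = d / v = 1419.15 m / 1.20071 m/s = 1181.93 s
1181.93 s ÷ (86400 s/day) = 0.0136797 day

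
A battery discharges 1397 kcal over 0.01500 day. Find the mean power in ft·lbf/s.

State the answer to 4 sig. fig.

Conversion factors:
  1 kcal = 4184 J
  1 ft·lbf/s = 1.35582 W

3326 ft·lbf/s

1397 kcal × 4184 → 5.84505×10⁶ J
0.01500 day × 86400 → 1296 s
P = E / t = 5.84505×10⁶ J / 1296 s = 4510.07 W
4510.07 W ÷ (1.35582 W/ft·lbf/s) = 3326.45 ft·lbf/s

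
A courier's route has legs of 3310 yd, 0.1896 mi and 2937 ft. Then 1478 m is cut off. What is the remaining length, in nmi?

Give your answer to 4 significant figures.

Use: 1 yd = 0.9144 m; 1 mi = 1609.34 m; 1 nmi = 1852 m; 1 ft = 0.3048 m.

3310 yd × 0.9144 = 3026.66 m
0.1896 mi × 1609.34 = 305.131 m
2937 ft × 0.3048 = 895.198 m
1478 m (already m)
Net: 3026.66 + 305.131 + 895.198 − 1478 = 2748.99 m
In nmi: 2748.99 / 1852 = 1.48434 nmi

1.484 nmi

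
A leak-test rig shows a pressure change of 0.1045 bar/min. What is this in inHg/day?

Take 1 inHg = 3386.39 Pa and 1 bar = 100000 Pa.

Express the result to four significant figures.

4444 inHg/day

0.1045 bar/min × 100000 Pa/bar ÷ 60 s/min = 174.167 Pa/s
174.167 Pa/s ÷ 3386.39 Pa/inHg × 86400 s/day = 4443.68 inHg/day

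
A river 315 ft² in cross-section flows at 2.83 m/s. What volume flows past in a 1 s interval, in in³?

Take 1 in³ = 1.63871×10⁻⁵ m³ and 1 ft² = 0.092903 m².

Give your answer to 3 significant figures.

315 ft² × 0.092903 → 29.2644 m²
V = v × A × t = 2.83 m/s × 29.2644 m² × 1 s = 82.8183 m³
82.8183 m³ ÷ (1.63871×10⁻⁵ m³/in³) = 5.05387×10⁶ in³

5.05×10⁶ in³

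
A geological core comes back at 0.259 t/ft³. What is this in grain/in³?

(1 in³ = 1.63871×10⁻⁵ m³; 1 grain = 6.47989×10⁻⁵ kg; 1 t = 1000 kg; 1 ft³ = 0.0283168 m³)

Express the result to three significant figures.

2310 grain/in³

0.259 t/ft³ × 1000 kg/t ÷ 0.0283168 m³/ft³ = 9146.51 kg/m³
9146.51 kg/m³ ÷ 6.47989×10⁻⁵ kg/grain × 1.63871×10⁻⁵ m³/in³ = 2313.08 grain/in³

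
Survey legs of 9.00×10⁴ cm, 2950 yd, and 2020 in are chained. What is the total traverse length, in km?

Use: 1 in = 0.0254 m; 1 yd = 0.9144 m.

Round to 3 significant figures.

3.65 km

9.00×10⁴ cm × 0.01 = 900 m
2950 yd × 0.9144 = 2697.48 m
2020 in × 0.0254 = 51.308 m
Total: 900 + 2697.48 + 51.308 = 3648.79 m
In km: 3648.79 / 1000 = 3.64879 km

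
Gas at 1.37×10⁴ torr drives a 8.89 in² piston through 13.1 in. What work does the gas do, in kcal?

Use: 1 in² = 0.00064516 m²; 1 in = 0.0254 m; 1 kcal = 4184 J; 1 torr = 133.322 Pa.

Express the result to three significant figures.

0.833 kcal

1.37×10⁴ torr → 1.82651×10⁶ Pa
8.89 in² → 0.00573547 m²
F = P × A = 1.82651×10⁶ × 0.00573547 = 10475.9 N
13.1 in → 0.33274 m
W = F × d = 10475.9 × 0.33274 = 3485.75 J
In kcal: 3485.75 / 4184 = 0.833114 kcal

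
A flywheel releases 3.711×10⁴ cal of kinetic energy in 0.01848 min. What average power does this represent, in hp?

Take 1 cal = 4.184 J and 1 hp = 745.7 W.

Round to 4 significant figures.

3.711×10⁴ cal × 4.184 = 155268 J
0.01848 min × 60 = 1.1088 s
P = E / t = 155268 J / 1.1088 s = 140032 W
140032 W ÷ (745.7 W/hp) = 187.786 hp

187.8 hp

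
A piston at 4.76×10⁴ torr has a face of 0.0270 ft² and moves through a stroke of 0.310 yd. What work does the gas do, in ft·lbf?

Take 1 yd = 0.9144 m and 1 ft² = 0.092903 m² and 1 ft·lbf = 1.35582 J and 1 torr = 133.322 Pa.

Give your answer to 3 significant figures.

3330 ft·lbf

4.76×10⁴ torr → 6.34613×10⁶ Pa
0.0270 ft² → 0.00250838 m²
F = P × A = 6.34613×10⁶ × 0.00250838 = 15918.5 N
0.310 yd → 0.283464 m
W = F × d = 15918.5 × 0.283464 = 4512.32 J
In ft·lbf: 4512.32 / 1.35582 = 3328.11 ft·lbf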